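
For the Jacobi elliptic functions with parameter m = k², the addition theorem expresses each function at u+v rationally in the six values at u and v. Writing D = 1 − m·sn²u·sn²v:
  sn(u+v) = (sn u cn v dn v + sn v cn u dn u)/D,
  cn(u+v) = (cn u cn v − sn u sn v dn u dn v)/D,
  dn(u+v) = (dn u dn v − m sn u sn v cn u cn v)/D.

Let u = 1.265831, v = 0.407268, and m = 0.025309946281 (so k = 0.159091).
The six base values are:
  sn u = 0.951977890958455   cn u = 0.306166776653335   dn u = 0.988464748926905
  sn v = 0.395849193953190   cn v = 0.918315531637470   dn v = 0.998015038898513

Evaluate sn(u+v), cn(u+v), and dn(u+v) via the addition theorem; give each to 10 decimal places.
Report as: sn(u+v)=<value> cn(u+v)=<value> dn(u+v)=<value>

m = k² = 0.025309946281
D = 1 − m·sn²u·sn²v = 0.9964057814779956
sn(u+v) = (sn u·cn v·dn v + sn v·cn u·dn u)/D = 0.9922786450672665/0.9964057814779956 = 0.9958579762507929
cn(u+v) = (cn u·cn v − sn u·sn v·dn u·dn v)/D = -0.09059565059231525/0.9964057814779956 = -0.09092244573082692
dn(u+v) = (dn u·dn v − m·sn u·sn v·cn u·cn v)/D = 0.9838210611066761/0.9964057814779956 = 0.9873698842326544

sn(u+v)=0.9958579763 cn(u+v)=-0.0909224457 dn(u+v)=0.9873698842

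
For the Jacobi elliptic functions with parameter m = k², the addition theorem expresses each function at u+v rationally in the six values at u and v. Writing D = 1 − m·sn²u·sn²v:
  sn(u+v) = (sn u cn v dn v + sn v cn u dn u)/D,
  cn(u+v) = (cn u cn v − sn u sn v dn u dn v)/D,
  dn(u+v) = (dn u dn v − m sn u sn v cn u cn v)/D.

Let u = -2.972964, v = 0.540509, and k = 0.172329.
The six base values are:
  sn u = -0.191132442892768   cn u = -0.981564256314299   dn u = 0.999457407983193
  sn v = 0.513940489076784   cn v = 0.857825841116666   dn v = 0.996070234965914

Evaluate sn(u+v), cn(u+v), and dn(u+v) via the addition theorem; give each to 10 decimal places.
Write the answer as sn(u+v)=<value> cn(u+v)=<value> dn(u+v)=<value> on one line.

m = k² = 0.029697284241
D = 1 − m·sn²u·sn²v = 0.9997134428666678
sn(u+v) = (sn u·cn v·dn v + sn v·cn u·dn u)/D = -0.6675059257394173/0.9997134428666678 = -0.6676972591519337
cn(u+v) = (cn u·cn v − sn u·sn v·dn u·dn v)/D = -0.7442195959198399/0.9997134428666678 = -0.7444329184829185
dn(u+v) = (dn u·dn v − m·sn u·sn v·cn u·cn v)/D = 0.9930734727675281/0.9997134428666678 = 0.9933581266246659

sn(u+v)=-0.6676972592 cn(u+v)=-0.7444329185 dn(u+v)=0.9933581266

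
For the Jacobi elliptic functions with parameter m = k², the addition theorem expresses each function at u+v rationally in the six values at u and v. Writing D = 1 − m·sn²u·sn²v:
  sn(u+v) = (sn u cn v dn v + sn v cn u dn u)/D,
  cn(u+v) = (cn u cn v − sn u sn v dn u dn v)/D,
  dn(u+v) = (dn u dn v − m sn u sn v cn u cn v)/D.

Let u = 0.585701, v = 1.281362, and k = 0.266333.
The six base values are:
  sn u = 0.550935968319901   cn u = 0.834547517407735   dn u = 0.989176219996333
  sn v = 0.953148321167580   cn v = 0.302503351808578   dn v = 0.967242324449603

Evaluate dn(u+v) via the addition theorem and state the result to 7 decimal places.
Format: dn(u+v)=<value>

dn(u+v)=0.9662700

m = k² = 0.070933266889
D = 1 − m·sn²u·sn²v = 0.98043980456195
dn(u+v) = (dn u·dn v − m·sn u·sn v·cn u·cn v)/D = 0.9473695346999678/0.98043980456195 = 0.9662699640425577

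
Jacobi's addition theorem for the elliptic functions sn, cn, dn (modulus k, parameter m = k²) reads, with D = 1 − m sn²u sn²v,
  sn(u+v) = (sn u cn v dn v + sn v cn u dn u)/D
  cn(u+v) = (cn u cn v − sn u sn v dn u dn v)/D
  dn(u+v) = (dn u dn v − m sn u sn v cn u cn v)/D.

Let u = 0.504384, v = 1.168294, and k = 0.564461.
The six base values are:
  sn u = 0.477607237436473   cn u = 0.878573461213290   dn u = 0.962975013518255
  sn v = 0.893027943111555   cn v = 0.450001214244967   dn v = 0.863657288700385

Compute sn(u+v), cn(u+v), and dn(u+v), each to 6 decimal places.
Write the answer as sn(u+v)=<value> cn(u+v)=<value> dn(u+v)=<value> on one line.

sn(u+v)=0.999069 cn(u+v)=0.043134 dn(u+v)=0.825819

m = k² = 0.318616220521
D = 1 − m·sn²u·sn²v = 0.9420384785620767
sn(u+v) = (sn u·cn v·dn v + sn v·cn u·dn u)/D = 0.9411617308442456/0.9420384785620767 = 0.999069307955266
cn(u+v) = (cn u·cn v − sn u·sn v·dn u·dn v)/D = 0.04063362506368338/0.9420384785620767 = 0.04313372116785119
dn(u+v) = (dn u·dn v − m·sn u·sn v·cn u·cn v)/D = 0.7779530176058346/0.9420384785620767 = 0.8258187274826593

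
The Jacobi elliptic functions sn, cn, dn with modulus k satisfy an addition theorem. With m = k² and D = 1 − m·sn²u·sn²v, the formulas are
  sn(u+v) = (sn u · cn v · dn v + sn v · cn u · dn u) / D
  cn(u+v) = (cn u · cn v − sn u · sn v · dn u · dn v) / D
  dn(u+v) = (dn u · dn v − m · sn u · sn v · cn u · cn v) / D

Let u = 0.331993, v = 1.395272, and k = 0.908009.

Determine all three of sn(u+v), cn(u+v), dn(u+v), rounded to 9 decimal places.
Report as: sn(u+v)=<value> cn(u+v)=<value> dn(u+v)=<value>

sn(u+v)=0.966702658 cn(u+v)=0.255902269 dn(u+v)=0.479073639

sn u = 0.3212931442179396, cn u = 0.9469797862037765, dn u = 0.9564985540911809
sn v = 0.9084941812357943, cn v = 0.4178975025777298, dn v = 0.5652481935185867
m = k² = 0.824480344081
D = 1 − m·sn²u·sn²v = 0.929753041737298
sn(u+v) = (sn u·cn v·dn v + sn v·cn u·dn u)/D = 0.8987947366491629/0.929753041737298 = 0.9667026579119466
cn(u+v) = (cn u·cn v − sn u·sn v·dn u·dn v)/D = 0.237925912820608/0.929753041737298 = 0.2559022688175663
dn(u+v) = (dn u·dn v − m·sn u·sn v·cn u·cn v)/D = 0.4454201734550343/0.929753041737298 = 0.4790736394072351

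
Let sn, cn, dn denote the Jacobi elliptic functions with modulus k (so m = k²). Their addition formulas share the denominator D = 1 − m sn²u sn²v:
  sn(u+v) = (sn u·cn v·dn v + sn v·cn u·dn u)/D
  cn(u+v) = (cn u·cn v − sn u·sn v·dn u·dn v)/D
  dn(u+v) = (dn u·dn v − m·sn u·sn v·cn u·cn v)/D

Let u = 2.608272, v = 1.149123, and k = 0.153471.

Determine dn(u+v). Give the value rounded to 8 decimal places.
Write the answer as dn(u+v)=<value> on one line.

sn u = 0.5239205796680483, cn u = -0.8517671196989799, dn u = 0.9967621462610098
sn v = 0.9105265962183314, cn v = 0.4134505019697759, dn v = 0.9901883116217533
m = k² = 0.023553347841
D = 1 − m·sn²u·sn²v = 0.9946399500904471
dn(u+v) = (dn u·dn v − m·sn u·sn v·cn u·cn v)/D = 0.9909391272388882/0.9946399500904471 = 0.9962792336551308

dn(u+v)=0.99627923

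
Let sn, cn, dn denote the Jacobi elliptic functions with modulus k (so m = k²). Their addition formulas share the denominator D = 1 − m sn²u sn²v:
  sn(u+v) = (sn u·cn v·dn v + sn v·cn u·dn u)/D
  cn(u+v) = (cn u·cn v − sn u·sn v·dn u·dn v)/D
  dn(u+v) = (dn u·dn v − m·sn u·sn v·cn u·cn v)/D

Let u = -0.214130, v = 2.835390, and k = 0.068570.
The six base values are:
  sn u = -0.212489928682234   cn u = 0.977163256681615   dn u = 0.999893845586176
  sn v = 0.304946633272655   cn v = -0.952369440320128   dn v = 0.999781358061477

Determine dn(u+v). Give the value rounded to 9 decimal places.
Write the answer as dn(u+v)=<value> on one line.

dn(u+v)=0.999411425

m = k² = 0.0047018449
D = 1 − m·sn²u·sn²v = 0.9999802579300516
dn(u+v) = (dn u·dn v − m·sn u·sn v·cn u·cn v)/D = 0.9993916942105946/0.9999802579300516 = 0.9994114246608475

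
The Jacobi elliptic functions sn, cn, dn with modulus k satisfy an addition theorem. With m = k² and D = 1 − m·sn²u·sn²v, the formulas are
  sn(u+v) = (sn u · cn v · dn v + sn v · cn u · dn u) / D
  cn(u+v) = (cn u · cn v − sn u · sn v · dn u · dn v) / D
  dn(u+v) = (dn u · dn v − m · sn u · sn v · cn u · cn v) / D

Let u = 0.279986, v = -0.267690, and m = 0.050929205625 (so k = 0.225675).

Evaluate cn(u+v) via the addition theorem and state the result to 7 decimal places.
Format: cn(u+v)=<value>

sn u = 0.2761659581540068, cn u = 0.9611099643416873, dn u = 0.998055985334017
sn v = -0.2643496518205, cn v = 0.9644269083670262, dn v = 0.9982189286443642
m = k² = 0.050929205625
D = 1 − m·sn²u·sn²v = 0.9997285657320918
cn(u+v) = (cn u·cn v − sn u·sn v·dn u·dn v)/D = 0.999652991589543/0.9997285657320918 = 0.9999244053384696

cn(u+v)=0.9999244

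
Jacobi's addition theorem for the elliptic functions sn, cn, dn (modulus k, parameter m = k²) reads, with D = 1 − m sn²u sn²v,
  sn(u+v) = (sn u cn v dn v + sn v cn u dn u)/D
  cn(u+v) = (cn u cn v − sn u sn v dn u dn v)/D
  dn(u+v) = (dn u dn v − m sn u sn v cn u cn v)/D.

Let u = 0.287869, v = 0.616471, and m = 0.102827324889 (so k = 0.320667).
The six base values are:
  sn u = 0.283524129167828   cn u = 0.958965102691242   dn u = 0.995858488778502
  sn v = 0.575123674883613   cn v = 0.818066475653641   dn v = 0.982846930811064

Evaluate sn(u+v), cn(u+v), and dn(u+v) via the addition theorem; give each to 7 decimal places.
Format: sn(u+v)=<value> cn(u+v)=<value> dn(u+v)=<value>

m = k² = 0.102827324889
D = 1 − m·sn²u·sn²v = 0.9972659208738077
sn(u+v) = (sn u·cn v·dn v + sn v·cn u·dn u)/D = 0.7772024680940658/0.9972659208738077 = 0.7793332268018127
cn(u+v) = (cn u·cn v − sn u·sn v·dn u·dn v)/D = 0.6248965038506588/0.9972659208738077 = 0.6266097043636289
dn(u+v) = (dn u·dn v − m·sn u·sn v·cn u·cn v)/D = 0.9656226600358816/0.9972659208738077 = 0.968269986795297

sn(u+v)=0.7793332 cn(u+v)=0.6266097 dn(u+v)=0.9682700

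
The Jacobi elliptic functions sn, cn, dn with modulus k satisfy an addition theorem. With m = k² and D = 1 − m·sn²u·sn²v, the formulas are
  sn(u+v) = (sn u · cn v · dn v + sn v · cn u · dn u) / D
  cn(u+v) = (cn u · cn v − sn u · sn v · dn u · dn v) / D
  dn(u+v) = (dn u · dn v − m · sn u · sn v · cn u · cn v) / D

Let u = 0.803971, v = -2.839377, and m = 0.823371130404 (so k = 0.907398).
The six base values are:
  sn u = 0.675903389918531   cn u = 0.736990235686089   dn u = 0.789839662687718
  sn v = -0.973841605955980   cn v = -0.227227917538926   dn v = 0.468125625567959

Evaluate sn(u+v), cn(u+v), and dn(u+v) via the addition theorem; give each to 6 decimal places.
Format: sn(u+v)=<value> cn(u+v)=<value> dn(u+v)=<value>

sn(u+v)=-0.993013 cn(u+v)=0.118006 dn(u+v)=0.433699

m = k² = 0.823371130404
D = 1 − m·sn²u·sn²v = 0.64326843836247
sn(u+v) = (sn u·cn v·dn v + sn v·cn u·dn u)/D = -0.638773872369508/0.64326843836247 = -0.9930129231827329
cn(u+v) = (cn u·cn v − sn u·sn v·dn u·dn v)/D = 0.07590931281044756/0.64326843836247 = 0.118005654068285
dn(u+v) = (dn u·dn v − m·sn u·sn v·cn u·cn v)/D = 0.2789847044050197/0.64326843836247 = 0.433698729437456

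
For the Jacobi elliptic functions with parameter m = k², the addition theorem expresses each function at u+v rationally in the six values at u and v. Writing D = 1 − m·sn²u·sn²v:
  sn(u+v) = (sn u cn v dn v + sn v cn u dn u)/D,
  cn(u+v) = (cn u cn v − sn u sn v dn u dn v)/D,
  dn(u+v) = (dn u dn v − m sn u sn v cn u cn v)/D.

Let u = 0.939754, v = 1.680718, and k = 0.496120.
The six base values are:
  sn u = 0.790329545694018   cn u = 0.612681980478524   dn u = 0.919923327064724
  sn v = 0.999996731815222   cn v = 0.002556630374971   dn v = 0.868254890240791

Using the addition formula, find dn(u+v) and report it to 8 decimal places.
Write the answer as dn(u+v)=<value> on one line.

dn(u+v)=0.94347279

m = k² = 0.2461350544
D = 1 − m·sn²u·sn²v = 0.846259932584653
dn(u+v) = (dn u·dn v − m·sn u·sn v·cn u·cn v)/D = 0.7984232197466361/0.846259932584653 = 0.9434727901013655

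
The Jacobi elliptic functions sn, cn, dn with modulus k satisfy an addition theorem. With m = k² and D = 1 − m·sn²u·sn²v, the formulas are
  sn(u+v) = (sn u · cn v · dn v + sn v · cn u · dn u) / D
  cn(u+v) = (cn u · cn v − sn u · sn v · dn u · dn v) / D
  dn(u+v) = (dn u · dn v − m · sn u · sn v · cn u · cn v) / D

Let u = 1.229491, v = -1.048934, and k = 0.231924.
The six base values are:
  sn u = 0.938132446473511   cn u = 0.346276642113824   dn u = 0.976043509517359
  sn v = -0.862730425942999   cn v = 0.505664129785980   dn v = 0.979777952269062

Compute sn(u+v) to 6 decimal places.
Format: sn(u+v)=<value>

m = k² = 0.053788741776
D = 1 − m·sn²u·sn²v = 0.9647653527249547
sn(u+v) = (sn u·cn v·dn v + sn v·cn u·dn u)/D = 0.17320044199297/0.9647653527249547 = 0.17952597644989

sn(u+v)=0.179526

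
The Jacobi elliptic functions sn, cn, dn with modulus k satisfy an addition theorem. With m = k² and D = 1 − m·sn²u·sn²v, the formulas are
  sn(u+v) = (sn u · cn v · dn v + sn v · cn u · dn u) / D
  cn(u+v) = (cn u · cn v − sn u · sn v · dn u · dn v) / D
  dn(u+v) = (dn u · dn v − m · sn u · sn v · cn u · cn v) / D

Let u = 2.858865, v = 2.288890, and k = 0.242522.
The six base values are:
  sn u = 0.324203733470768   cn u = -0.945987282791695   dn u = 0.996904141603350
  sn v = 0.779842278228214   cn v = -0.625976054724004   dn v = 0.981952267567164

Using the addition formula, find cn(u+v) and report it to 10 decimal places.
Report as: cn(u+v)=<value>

cn(u+v)=0.3459699088

m = k² = 0.058816920484
D = 1 − m·sn²u·sn²v = 0.9962403115498841
cn(u+v) = (cn u·cn v − sn u·sn v·dn u·dn v)/D = 0.3446691697689074/0.9962403115498841 = 0.345969908839258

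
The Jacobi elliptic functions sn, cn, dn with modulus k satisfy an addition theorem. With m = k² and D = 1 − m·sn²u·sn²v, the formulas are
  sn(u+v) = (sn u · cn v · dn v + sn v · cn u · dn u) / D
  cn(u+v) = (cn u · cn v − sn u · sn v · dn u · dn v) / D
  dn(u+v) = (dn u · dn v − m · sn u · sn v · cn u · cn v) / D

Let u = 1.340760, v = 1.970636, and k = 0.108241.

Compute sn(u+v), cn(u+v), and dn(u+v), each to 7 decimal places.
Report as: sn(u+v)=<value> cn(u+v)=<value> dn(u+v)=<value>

sn(u+v)=-0.1598437 cn(u+v)=-0.9871423 dn(u+v)=0.9998503

sn u = 0.9729055617880025, cn u = 0.2312028716127272, dn u = 0.9944396251543931
sn v = 0.9237634104504437, cn v = -0.3829636556031984, dn v = 0.9949885350186392
m = k² = 0.011716114081
D = 1 − m·sn²u·sn²v = 0.9905366157079899
sn(u+v) = (sn u·cn v·dn v + sn v·cn u·dn u)/D = -0.1583310750572352/0.9905366157079899 = -0.1598437377744663
cn(u+v) = (cn u·cn v − sn u·sn v·dn u·dn v)/D = -0.9778006226882135/0.9905366157079899 = -0.9871423299070341
dn(u+v) = (dn u·dn v − m·sn u·sn v·cn u·cn v)/D = 0.9903883475513816/0.9905366157079899 = 0.9998503153197398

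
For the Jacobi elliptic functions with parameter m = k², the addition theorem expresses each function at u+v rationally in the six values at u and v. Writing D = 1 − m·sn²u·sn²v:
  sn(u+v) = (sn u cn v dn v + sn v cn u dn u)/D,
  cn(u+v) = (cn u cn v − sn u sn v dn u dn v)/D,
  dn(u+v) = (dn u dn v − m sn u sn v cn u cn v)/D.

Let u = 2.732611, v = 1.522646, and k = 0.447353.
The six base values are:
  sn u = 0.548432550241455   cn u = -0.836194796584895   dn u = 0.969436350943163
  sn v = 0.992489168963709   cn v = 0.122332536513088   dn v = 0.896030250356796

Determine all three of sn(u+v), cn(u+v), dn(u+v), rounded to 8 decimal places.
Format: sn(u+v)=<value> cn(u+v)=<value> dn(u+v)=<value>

m = k² = 0.200124706609
D = 1 − m·sn²u·sn²v = 0.9407076442089694
sn(u+v) = (sn u·cn v·dn v + sn v·cn u·dn u)/D = -0.7444333745604105/0.9407076442089694 = -0.791354656404856
cn(u+v) = (cn u·cn v − sn u·sn v·dn u·dn v)/D = -0.5751085312476145/0.9407076442089694 = -0.611357348681074
dn(u+v) = (dn u·dn v − m·sn u·sn v·cn u·cn v)/D = 0.8797872197309393/0.9407076442089694 = 0.9352397901164528

sn(u+v)=-0.79135466 cn(u+v)=-0.61135735 dn(u+v)=0.93523979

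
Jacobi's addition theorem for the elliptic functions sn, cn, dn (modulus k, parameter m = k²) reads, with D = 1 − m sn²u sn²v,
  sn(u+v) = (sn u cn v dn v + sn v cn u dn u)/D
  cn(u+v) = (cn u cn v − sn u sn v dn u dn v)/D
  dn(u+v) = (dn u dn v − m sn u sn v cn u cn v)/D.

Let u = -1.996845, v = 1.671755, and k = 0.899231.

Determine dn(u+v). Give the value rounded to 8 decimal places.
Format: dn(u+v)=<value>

dn(u+v)=0.95901415

sn u = -0.9923259678384347, cn u = 0.1236493977078494, dn u = 0.4513830800824666
sn v = 0.9616141281286593, cn v = 0.2744052998456086, dn v = 0.5022658886054343
m = k² = 0.808616391361
D = 1 − m·sn²u·sn²v = 0.2637031809591434
dn(u+v) = (dn u·dn v − m·sn u·sn v·cn u·cn v)/D = 0.2528950828083349/0.2637031809591434 = 0.9590141532934976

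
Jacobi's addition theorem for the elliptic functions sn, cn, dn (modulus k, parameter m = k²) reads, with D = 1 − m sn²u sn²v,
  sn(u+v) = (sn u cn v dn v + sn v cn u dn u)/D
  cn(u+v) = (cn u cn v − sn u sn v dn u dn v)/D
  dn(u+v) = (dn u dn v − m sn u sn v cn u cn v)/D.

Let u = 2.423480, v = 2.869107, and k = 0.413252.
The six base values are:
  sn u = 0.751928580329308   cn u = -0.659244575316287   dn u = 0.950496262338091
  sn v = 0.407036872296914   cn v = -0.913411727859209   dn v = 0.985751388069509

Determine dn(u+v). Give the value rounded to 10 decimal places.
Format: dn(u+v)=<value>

dn(u+v)=0.9201997472

m = k² = 0.170777215504
D = 1 − m·sn²u·sn²v = 0.9840025552859771
dn(u+v) = (dn u·dn v − m·sn u·sn v·cn u·cn v)/D = 0.905478902631876/0.9840025552859771 = 0.9201997472137864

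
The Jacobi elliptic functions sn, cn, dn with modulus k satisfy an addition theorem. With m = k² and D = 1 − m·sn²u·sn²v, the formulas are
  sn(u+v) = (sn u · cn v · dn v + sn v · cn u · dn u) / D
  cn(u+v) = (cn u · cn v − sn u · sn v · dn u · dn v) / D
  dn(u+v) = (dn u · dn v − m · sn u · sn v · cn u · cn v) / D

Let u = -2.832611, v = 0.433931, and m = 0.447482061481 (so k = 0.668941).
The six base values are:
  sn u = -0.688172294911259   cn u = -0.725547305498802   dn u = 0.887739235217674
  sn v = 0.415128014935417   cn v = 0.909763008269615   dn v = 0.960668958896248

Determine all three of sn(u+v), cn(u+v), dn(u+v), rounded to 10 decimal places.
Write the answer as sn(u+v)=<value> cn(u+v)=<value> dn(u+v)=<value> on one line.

m = k² = 0.447482061481
D = 1 − m·sn²u·sn²v = 0.9634797211899849
sn(u+v) = (sn u·cn v·dn v + sn v·cn u·dn u)/D = -0.8688321971088005/0.9634797211899849 = -0.90176490277939
cn(u+v) = (cn u·cn v − sn u·sn v·dn u·dn v)/D = -0.4164418163578502/0.9634797211899849 = -0.432226861862237
dn(u+v) = (dn u·dn v − m·sn u·sn v·cn u·cn v)/D = 0.7684417114005409/0.9634797211899849 = 0.7975691594748311

sn(u+v)=-0.9017649028 cn(u+v)=-0.4322268619 dn(u+v)=0.7975691595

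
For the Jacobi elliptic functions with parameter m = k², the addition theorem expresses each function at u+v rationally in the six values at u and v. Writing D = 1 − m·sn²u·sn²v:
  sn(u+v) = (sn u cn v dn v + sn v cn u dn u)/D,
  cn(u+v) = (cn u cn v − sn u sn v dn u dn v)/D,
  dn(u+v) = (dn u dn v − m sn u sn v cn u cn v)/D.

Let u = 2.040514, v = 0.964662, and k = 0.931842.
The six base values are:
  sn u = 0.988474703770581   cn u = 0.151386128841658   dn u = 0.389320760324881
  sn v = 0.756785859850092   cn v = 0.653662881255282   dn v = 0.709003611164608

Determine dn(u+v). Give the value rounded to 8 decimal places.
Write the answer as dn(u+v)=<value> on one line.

m = k² = 0.868329512964
D = 1 − m·sn²u·sn²v = 0.5140834407790097
dn(u+v) = (dn u·dn v − m·sn u·sn v·cn u·cn v)/D = 0.2117517238873867/0.5140834407790097 = 0.4119014679144527

dn(u+v)=0.41190147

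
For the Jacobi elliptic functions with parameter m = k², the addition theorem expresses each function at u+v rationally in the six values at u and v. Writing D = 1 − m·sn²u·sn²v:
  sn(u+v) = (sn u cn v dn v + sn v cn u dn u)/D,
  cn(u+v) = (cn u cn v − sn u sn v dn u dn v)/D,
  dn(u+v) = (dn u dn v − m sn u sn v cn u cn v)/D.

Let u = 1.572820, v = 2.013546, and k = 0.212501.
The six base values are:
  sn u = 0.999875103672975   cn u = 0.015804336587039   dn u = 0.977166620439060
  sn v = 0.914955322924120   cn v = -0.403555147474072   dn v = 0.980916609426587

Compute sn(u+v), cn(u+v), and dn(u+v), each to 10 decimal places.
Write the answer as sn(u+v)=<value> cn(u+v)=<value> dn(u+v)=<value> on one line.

m = k² = 0.045156675001
D = 1 − m·sn²u·sn²v = 0.9622068368723853
sn(u+v) = (sn u·cn v·dn v + sn v·cn u·dn u)/D = -0.3816744210354861/0.9622068368723853 = -0.3966656714642597
cn(u+v) = (cn u·cn v − sn u·sn v·dn u·dn v)/D = -0.883270419096659/0.9622068368723853 = -0.9179631501764153
dn(u+v) = (dn u·dn v − m·sn u·sn v·cn u·cn v)/D = 0.9587824476235144/0.9622068368723853 = 0.9964411090031311

sn(u+v)=-0.3966656715 cn(u+v)=-0.9179631502 dn(u+v)=0.9964411090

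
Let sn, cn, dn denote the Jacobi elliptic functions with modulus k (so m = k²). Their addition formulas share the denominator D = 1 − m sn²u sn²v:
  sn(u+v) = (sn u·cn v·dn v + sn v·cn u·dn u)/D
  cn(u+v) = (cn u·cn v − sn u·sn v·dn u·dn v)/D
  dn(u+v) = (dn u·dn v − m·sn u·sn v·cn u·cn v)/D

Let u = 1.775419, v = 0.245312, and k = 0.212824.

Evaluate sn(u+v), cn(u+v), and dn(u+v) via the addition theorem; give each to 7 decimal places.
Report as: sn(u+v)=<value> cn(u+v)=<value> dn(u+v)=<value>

sn u = 0.9834572938050559, cn u = -0.1811401426013461, dn u = 0.9778507668808689
sn v = 0.2427521968806391, cn v = 0.9700883314985411, dn v = 0.9986645500038139
m = k² = 0.045294054976
D = 1 − m·sn²u·sn²v = 0.9974184618231616
sn(u+v) = (sn u·cn v·dn v + sn v·cn u·dn u)/D = 0.9097681541687356/0.9974184618231616 = 0.912122834086897
cn(u+v) = (cn u·cn v − sn u·sn v·dn u·dn v)/D = -0.4088587698045541/0.9974184618231616 = -0.4099169861536443
dn(u+v) = (dn u·dn v − m·sn u·sn v·cn u·cn v)/D = 0.978445037229089/0.9974184618231616 = 0.9809774680133839

sn(u+v)=0.9121228 cn(u+v)=-0.4099170 dn(u+v)=0.9809775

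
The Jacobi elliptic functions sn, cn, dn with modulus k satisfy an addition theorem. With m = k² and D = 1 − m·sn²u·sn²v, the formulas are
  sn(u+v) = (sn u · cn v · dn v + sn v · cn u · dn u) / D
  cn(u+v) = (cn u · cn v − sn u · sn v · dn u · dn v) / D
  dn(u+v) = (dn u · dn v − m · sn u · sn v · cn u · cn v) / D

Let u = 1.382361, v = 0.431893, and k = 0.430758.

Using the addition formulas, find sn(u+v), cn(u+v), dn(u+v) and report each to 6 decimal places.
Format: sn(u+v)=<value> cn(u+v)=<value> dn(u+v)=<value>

sn u = 0.970317598075237, cn u = 0.2418341557049019, dn u = 0.9084598782806113
sn v = 0.4164130133226558, cn v = 0.9091755618886518, dn v = 0.9837810945136421
m = k² = 0.185552454564
D = 1 − m·sn²u·sn²v = 0.9697069427154223
sn(u+v) = (sn u·cn v·dn v + sn v·cn u·dn u)/D = 0.9593654413979275/0.9697069427154223 = 0.9893354364479066
cn(u+v) = (cn u·cn v − sn u·sn v·dn u·dn v)/D = -0.1412427152169307/0.9697069427154223 = -0.1456550520525466
dn(u+v) = (dn u·dn v − m·sn u·sn v·cn u·cn v)/D = 0.8772413614329665/0.9697069427154223 = 0.9046458499889368

sn(u+v)=0.989335 cn(u+v)=-0.145655 dn(u+v)=0.904646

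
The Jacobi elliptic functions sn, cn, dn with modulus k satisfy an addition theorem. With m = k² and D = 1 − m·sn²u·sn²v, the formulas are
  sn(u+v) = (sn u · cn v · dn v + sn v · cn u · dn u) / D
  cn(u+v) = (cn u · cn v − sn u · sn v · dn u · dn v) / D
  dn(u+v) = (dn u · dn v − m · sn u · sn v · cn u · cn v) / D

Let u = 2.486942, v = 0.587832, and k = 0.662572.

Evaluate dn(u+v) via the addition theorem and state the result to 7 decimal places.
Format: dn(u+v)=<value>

dn(u+v)=0.9430901

sn u = 0.8643580675957185, cn u = -0.5028768546892921, dn u = 0.8197654151576574
sn v = 0.5430289217962952, cn v = 0.8397139930314089, dn v = 0.9330310884259871
m = k² = 0.439001655184
D = 1 − m·sn²u·sn²v = 0.9032837478035416
dn(u+v) = (dn u·dn v − m·sn u·sn v·cn u·cn v)/D = 0.8518779553694431/0.9032837478035416 = 0.9430900948244683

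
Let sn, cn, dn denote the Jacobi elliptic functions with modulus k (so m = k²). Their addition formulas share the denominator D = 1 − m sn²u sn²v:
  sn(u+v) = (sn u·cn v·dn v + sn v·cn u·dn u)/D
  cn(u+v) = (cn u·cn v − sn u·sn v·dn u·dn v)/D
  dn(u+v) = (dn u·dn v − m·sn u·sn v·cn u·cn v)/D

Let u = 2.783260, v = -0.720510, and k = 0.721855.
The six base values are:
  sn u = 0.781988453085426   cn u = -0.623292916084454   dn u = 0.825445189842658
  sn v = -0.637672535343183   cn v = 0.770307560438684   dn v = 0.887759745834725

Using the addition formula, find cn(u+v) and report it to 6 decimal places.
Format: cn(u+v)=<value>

m = k² = 0.521074641025
D = 1 − m·sn²u·sn²v = 0.8704325107638034
cn(u+v) = (cn u·cn v − sn u·sn v·dn u·dn v)/D = -0.1147161400410194/0.8704325107638034 = -0.1317921132568407

cn(u+v)=-0.131792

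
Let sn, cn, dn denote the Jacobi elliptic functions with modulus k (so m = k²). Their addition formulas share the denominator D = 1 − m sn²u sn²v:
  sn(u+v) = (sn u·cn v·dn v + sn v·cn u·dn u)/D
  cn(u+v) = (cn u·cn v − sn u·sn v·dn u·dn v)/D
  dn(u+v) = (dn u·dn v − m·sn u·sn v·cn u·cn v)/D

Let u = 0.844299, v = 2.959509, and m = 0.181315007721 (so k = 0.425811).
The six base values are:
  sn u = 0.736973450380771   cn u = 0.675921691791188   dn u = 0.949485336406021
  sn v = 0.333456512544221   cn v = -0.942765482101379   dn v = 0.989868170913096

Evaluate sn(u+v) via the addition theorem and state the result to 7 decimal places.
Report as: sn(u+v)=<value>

m = k² = 0.181315007721
D = 1 − m·sn²u·sn²v = 0.9890499564718656
sn(u+v) = (sn u·cn v·dn v + sn v·cn u·dn u)/D = -0.4737486396846422/0.9890499564718656 = -0.4789936409022211

sn(u+v)=-0.4789936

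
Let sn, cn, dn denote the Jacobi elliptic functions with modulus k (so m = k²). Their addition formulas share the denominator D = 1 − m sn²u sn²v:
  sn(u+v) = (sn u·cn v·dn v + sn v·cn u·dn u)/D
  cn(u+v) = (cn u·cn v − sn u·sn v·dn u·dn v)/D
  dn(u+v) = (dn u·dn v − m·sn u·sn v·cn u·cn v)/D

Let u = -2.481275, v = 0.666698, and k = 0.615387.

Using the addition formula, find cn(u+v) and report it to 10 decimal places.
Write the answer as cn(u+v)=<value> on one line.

sn u = -0.8345117599004991, cn u = -0.5509901293015799, dn u = 0.8580610536257907
sn v = 0.6049328380686889, cn v = 0.7962764980998506, dn v = 0.928125358877713
m = k² = 0.378701159769
D = 1 − m·sn²u·sn²v = 0.9034892083553058
cn(u+v) = (cn u·cn v − sn u·sn v·dn u·dn v)/D = -0.03670494677336926/0.9034892083553058 = -0.04062577221059035

cn(u+v)=-0.0406257722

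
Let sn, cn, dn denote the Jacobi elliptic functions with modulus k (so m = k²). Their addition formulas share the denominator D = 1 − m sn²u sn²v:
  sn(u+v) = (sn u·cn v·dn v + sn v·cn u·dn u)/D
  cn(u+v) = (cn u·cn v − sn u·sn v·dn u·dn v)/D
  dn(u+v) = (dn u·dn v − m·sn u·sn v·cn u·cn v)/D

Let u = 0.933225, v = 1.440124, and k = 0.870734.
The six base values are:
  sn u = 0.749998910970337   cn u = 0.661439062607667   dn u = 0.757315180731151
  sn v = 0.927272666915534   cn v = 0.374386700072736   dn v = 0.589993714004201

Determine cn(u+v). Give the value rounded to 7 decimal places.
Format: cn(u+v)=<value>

m = k² = 0.758177698756
D = 1 − m·sn²u·sn²v = 0.6333031426115146
cn(u+v) = (cn u·cn v − sn u·sn v·dn u·dn v)/D = -0.06310241794613191/0.6333031426115146 = -0.09964014655907155

cn(u+v)=-0.0996401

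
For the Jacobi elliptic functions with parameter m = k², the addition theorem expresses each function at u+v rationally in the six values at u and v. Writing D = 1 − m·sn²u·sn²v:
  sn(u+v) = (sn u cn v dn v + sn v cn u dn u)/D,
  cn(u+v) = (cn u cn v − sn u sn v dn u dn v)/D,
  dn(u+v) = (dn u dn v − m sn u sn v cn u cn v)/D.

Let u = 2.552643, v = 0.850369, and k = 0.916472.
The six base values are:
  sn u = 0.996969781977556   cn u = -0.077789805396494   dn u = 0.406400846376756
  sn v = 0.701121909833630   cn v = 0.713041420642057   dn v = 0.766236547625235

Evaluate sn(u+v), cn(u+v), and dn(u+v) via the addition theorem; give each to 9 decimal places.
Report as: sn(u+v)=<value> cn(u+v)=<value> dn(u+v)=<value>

m = k² = 0.839920926784
D = 1 − m·sn²u·sn²v = 0.5896168979934379
sn(u+v) = (sn u·cn v·dn v + sn v·cn u·dn u)/D = 0.5225376535989803/0.5896168979934379 = 0.886232493297361
cn(u+v) = (cn u·cn v − sn u·sn v·dn u·dn v)/D = -0.2731345583603003/0.5896168979934379 = -0.4632407234084057
dn(u+v) = (dn u·dn v − m·sn u·sn v·cn u·cn v)/D = 0.3439642037668081/0.5896168979934379 = 0.58336897218749

sn(u+v)=0.886232493 cn(u+v)=-0.463240723 dn(u+v)=0.583368972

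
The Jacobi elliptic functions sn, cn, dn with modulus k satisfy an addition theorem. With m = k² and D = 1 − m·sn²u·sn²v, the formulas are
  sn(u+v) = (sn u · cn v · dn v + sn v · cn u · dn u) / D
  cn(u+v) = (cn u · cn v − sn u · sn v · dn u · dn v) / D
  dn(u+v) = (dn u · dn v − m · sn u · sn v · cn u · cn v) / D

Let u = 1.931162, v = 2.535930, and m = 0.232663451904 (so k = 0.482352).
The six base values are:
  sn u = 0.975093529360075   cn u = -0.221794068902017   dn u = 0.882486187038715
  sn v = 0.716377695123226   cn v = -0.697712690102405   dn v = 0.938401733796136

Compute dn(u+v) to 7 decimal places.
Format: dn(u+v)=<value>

m = k² = 0.232663451904
D = 1 − m·sn²u·sn²v = 0.8864715190416646
dn(u+v) = (dn u·dn v − m·sn u·sn v·cn u·cn v)/D = 0.8029762750560368/0.8864715190416646 = 0.905811701569508

dn(u+v)=0.9058117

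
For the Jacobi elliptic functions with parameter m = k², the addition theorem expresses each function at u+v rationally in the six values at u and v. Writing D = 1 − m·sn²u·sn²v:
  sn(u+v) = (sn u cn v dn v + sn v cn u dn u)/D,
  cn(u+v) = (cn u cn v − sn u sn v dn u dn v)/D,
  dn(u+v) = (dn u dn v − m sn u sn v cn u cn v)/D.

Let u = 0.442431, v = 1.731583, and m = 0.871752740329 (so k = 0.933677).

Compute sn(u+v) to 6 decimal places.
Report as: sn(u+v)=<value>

sn(u+v)=0.994571

sn u = 0.4172509033331896, cn u = 0.9087913312018537, dn u = 0.9209936566831488
sn v = 0.9605390191511777, cn v = 0.2781452726330136, dn v = 0.4423688841926277
m = k² = 0.871752740329
D = 1 − m·sn²u·sn²v = 0.8599710231814193
sn(u+v) = (sn u·cn v·dn v + sn v·cn u·dn u)/D = 0.8553022886877757/0.8599710231814193 = 0.9945710560381769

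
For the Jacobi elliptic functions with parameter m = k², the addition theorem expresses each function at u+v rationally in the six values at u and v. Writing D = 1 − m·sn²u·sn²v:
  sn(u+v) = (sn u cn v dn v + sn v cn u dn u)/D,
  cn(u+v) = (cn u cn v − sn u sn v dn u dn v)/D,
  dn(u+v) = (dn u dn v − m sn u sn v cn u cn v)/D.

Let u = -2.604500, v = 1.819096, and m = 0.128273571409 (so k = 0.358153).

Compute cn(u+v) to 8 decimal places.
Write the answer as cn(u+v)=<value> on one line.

sn u = -0.5976273598225162, cn u = -0.8017739948336868, dn u = 0.9768244512817294
sn v = 0.9836258748393568, cn v = -0.1802224690389909, dn v = 0.9358914317037876
m = k² = 0.128273571409
D = 1 − m·sn²u·sn²v = 0.9556740534000198
cn(u+v) = (cn u·cn v − sn u·sn v·dn u·dn v)/D = 0.6819035634325498/0.9556740534000198 = 0.7135315236471353

cn(u+v)=0.71353152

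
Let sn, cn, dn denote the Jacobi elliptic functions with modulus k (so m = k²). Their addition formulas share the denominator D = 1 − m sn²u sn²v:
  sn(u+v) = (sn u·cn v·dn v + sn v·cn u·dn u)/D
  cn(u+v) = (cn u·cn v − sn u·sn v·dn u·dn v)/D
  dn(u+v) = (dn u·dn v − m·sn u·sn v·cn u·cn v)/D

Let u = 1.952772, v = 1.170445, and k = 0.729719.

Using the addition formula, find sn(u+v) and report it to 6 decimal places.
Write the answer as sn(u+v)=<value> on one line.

sn(u+v)=0.581497

sn u = 0.9988489974978048, cn u = -0.04796540625941173, dn u = 0.6846424393951367
sn v = 0.8736797817009854, cn v = 0.4865014275898053, dn v = 0.7704166464622401
m = k² = 0.532489818961
D = 1 − m·sn²u·sn²v = 0.5944769394569865
sn(u+v) = (sn u·cn v·dn v + sn v·cn u·dn u)/D = 0.3456864886739552/0.5944769394569865 = 0.5814968852950223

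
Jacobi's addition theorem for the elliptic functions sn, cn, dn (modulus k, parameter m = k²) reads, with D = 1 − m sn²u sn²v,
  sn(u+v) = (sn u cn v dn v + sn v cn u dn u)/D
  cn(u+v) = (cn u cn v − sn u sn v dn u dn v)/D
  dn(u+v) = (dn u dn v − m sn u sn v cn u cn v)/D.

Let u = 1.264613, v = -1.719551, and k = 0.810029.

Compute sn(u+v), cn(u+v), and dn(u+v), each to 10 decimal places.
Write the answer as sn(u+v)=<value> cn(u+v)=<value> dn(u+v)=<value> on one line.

sn(u+v)=-0.4305613658 cn(u+v)=0.9025613056 dn(u+v)=0.9372093925

sn u = 0.8930453194560505, cn u = 0.4499667292118837, dn u = 0.6904369167644253
sn v = -0.9847081396881773, cn v = 0.1742121684379396, dn v = 0.6031309982485774
m = k² = 0.656146980841
D = 1 − m·sn²u·sn²v = 0.4925851328643441
sn(u+v) = (sn u·cn v·dn v + sn v·cn u·dn u)/D = -0.212088127562178/0.4925851328643441 = -0.4305613657661614
cn(u+v) = (cn u·cn v − sn u·sn v·dn u·dn v)/D = 0.4445882806216925/0.4925851328643441 = 0.9025613055685347
dn(u+v) = (dn u·dn v − m·sn u·sn v·cn u·cn v)/D = 0.4616554131290657/0.4925851328643441 = 0.9372093925055666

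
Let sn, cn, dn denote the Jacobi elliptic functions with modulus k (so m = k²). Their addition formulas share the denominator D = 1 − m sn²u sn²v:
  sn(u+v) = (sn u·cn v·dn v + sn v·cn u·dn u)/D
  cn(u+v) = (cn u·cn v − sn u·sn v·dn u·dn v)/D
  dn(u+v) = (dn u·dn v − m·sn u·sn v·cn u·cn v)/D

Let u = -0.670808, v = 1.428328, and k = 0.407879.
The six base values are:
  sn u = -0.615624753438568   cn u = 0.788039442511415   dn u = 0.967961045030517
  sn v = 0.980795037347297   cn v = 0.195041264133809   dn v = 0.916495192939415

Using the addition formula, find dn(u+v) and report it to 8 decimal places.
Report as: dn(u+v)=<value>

m = k² = 0.166365278641
D = 1 − m·sn²u·sn²v = 0.939347129558038
dn(u+v) = (dn u·dn v − m·sn u·sn v·cn u·cn v)/D = 0.9025710825712231/0.939347129558038 = 0.9608493539506337

dn(u+v)=0.96084935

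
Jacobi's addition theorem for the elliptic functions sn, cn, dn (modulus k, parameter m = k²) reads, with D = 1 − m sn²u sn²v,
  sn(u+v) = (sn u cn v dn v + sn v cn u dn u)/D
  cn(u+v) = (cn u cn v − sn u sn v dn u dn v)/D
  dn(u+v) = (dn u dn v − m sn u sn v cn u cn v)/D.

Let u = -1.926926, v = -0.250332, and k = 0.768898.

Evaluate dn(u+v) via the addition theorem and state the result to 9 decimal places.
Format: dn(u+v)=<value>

sn u = -0.9999641130319611, cn u = 0.008471873948744801, dn u = 0.639404643306846
sn v = -0.2462490329395995, cn v = 0.969206589833309, dn v = 0.9819115118584476
m = k² = 0.591204134404
D = 1 − m·sn²u·sn²v = 0.964152790153997
dn(u+v) = (dn u·dn v − m·sn u·sn v·cn u·cn v)/D = 0.626643437793057/0.964152790153997 = 0.6499420467299253

dn(u+v)=0.649942047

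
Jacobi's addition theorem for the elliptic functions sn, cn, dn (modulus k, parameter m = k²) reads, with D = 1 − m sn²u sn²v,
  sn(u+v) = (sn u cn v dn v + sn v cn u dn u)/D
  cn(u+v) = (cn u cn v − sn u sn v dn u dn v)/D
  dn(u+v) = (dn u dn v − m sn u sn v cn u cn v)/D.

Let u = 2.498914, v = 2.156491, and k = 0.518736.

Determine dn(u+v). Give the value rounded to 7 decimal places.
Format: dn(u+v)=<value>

sn u = 0.762017016757298, cn u = -0.6475569983965178, dn u = 0.9185582440037071
sn v = 0.9221794100578859, cn v = -0.3867623762276905, dn v = 0.8781596570917654
m = k² = 0.269087037696
D = 1 − m·sn²u·sn²v = 0.8671220376186667
dn(u+v) = (dn u·dn v − m·sn u·sn v·cn u·cn v)/D = 0.7592826031920838/0.8671220376186667 = 0.8756352280899966

dn(u+v)=0.8756352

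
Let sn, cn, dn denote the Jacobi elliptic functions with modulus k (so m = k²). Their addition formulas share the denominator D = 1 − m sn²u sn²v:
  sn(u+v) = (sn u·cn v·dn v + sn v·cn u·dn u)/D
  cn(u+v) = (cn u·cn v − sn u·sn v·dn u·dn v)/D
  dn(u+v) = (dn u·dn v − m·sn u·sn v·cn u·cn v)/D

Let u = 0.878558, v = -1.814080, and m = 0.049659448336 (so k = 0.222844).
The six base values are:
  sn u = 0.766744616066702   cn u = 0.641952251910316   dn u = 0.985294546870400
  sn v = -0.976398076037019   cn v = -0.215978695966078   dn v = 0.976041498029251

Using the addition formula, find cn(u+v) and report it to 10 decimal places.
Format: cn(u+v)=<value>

m = k² = 0.049659448336
D = 1 − m·sn²u·sn²v = 0.9721671812833932
cn(u+v) = (cn u·cn v − sn u·sn v·dn u·dn v)/D = 0.5813180304028773/0.9721671812833932 = 0.5979609696713463

cn(u+v)=0.5979609697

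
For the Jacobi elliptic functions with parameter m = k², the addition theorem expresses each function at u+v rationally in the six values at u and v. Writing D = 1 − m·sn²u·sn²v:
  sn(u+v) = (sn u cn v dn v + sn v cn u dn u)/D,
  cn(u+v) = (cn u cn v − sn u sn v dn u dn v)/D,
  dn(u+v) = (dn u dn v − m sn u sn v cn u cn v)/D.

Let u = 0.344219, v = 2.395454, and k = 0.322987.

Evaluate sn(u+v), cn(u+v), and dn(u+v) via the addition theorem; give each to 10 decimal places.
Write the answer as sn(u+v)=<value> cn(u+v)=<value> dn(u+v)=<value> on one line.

sn u = 0.3368099897127352, cn u = 0.9415726370438487, dn u = 0.9940652744088389
sn v = 0.7342234073385336, cn v = -0.6789079378797937, dn v = 0.9714743595487227
m = k² = 0.104320602169
D = 1 − m·sn²u·sn²v = 0.9936203556984216
sn(u+v) = (sn u·cn v·dn v + sn v·cn u·dn u)/D = 0.4650816298697716/0.9936203556984216 = 0.4680677355315079
cn(u+v) = (cn u·cn v − sn u·sn v·dn u·dn v)/D = -0.8780549463535495/0.9936203556984216 = -0.8836925907545035
dn(u+v) = (dn u·dn v − m·sn u·sn v·cn u·cn v)/D = 0.9821999637443307/0.9936203556984216 = 0.9885062822147364

sn(u+v)=0.4680677355 cn(u+v)=-0.8836925908 dn(u+v)=0.9885062822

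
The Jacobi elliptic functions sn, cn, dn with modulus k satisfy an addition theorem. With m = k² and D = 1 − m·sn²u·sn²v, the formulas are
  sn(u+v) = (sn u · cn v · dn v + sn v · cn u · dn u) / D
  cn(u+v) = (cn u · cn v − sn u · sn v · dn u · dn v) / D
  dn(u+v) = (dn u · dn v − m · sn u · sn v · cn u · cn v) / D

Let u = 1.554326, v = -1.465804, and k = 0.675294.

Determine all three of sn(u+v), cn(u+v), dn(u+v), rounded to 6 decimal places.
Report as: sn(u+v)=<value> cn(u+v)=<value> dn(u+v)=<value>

sn u = 0.9808779332606033, cn u = 0.1946239451927933, dn u = 0.7491671597688429
sn v = -0.9657263539167142, cn v = 0.2595623419348985, dn v = 0.758090630935046
m = k² = 0.456021986436
D = 1 − m·sn²u·sn²v = 0.5908110690651956
sn(u+v) = (sn u·cn v·dn v + sn v·cn u·dn u)/D = 0.05220052694508298/0.5908110690651956 = 0.08835400973051621
cn(u+v) = (cn u·cn v − sn u·sn v·dn u·dn v)/D = 0.5885004879493432/0.5908110690651956 = 0.9960891370577936
dn(u+v) = (dn u·dn v − m·sn u·sn v·cn u·cn v)/D = 0.5897585160836124/0.5908110690651956 = 0.9982184609654511

sn(u+v)=0.088354 cn(u+v)=0.996089 dn(u+v)=0.998218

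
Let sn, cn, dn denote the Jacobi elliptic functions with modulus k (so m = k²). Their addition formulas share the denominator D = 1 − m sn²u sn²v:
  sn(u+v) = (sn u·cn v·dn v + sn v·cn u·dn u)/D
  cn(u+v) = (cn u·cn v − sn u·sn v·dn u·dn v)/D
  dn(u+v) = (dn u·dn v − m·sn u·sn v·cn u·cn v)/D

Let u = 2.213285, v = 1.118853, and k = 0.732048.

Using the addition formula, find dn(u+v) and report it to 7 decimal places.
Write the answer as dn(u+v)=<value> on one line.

sn u = 0.9747354099103391, cn u = -0.2233626662334669, dn u = 0.7006011440080499
sn v = 0.853179574923545, cn v = 0.52161730505542, dn v = 0.7809701094748533
m = k² = 0.535894274304
D = 1 − m·sn²u·sn²v = 0.629376030408377
dn(u+v) = (dn u·dn v − m·sn u·sn v·cn u·cn v)/D = 0.5990726411965131/0.629376030408377 = 0.9518516947774429

dn(u+v)=0.9518517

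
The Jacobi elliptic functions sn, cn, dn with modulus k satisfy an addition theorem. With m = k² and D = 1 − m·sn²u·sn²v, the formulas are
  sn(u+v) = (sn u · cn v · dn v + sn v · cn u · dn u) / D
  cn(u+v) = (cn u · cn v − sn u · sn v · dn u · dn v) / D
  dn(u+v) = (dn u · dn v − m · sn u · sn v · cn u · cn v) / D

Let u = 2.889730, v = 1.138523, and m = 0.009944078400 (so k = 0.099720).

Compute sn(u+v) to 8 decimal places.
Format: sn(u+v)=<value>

sn(u+v)=-0.76936282

sn u = 0.2567790837954838, cn u = -0.966470124797012, dn u = 0.9996721123647441
sn v = 0.9072245729356088, cn v = 0.4206466144661125, dn v = 0.995899323413183
m = k² = 0.0099440784
D = 1 − m·sn²u·sn²v = 0.9994603484368094
sn(u+v) = (sn u·cn v·dn v + sn v·cn u·dn u)/D = -0.7689476277099975/0.9994603484368094 = -0.7693628155560731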